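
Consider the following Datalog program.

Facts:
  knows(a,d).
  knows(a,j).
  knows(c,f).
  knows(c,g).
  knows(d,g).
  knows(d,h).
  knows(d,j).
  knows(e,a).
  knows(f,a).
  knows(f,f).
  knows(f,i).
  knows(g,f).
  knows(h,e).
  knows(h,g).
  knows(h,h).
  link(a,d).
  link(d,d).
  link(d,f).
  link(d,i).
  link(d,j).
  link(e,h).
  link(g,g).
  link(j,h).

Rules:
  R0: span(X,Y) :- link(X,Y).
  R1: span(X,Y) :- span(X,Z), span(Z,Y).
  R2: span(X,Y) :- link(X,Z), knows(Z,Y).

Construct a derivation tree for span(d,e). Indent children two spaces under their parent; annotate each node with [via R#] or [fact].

span(d,e)  [via R1]
  span(d,j)  [via R0]
    link(d,j)  [fact]
  span(j,e)  [via R2]
    link(j,h)  [fact]
    knows(h,e)  [fact]

round 1: derive span(a,d) via R0 from link(a,d)
round 1: derive span(d,d) via R0 from link(d,d)
round 1: derive span(d,f) via R0 from link(d,f)
round 1: derive span(d,i) via R0 from link(d,i)
round 1: derive span(d,j) via R0 from link(d,j)
round 1: derive span(e,h) via R0 from link(e,h)
round 1: derive span(g,g) via R0 from link(g,g)
round 1: derive span(j,h) via R0 from link(j,h)
round 1: derive span(a,g) via R2 from link(a,d), knows(d,g)
round 1: derive span(a,h) via R2 from link(a,d), knows(d,h)
round 1: derive span(a,j) via R2 from link(a,d), knows(d,j)
round 1: derive span(d,a) via R2 from link(d,f), knows(f,a)
round 1: derive span(d,g) via R2 from link(d,d), knows(d,g)
round 1: derive span(d,h) via R2 from link(d,d), knows(d,h)
round 1: derive span(e,e) via R2 from link(e,h), knows(h,e)
round 1: derive span(e,g) via R2 from link(e,h), knows(h,g)
round 1: derive span(g,f) via R2 from link(g,g), knows(g,f)
round 1: derive span(j,e) via R2 from link(j,h), knows(h,e)
round 1: derive span(j,g) via R2 from link(j,h), knows(h,g)
round 2: derive span(a,a) via R1 from span(a,d), span(d,a)
round 2: derive span(a,e) via R1 from span(a,j), span(j,e)
round 2: derive span(a,f) via R1 from span(a,d), span(d,f)
round 2: derive span(a,i) via R1 from span(a,d), span(d,i)
round 2: derive span(d,e) via R1 from span(d,j), span(j,e)
round 2: derive span(e,f) via R1 from span(e,g), span(g,f)
round 2: derive span(j,f) via R1 from span(j,g), span(g,f)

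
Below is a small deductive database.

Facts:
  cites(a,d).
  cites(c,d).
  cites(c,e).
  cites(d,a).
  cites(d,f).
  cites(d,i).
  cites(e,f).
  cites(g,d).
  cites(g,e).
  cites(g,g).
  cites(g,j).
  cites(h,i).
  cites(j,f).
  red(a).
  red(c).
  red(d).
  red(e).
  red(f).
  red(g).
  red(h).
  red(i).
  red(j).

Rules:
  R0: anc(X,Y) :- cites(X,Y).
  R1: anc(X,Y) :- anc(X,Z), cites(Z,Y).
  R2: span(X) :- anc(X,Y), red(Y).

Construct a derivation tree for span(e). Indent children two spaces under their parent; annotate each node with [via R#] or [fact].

round 1: derive anc(a,d) via R0 from cites(a,d)
round 1: derive anc(c,d) via R0 from cites(c,d)
round 1: derive anc(c,e) via R0 from cites(c,e)
round 1: derive anc(d,a) via R0 from cites(d,a)
round 1: derive anc(d,f) via R0 from cites(d,f)
round 1: derive anc(d,i) via R0 from cites(d,i)
round 1: derive anc(e,f) via R0 from cites(e,f)
round 1: derive anc(g,d) via R0 from cites(g,d)
round 1: derive anc(g,e) via R0 from cites(g,e)
round 1: derive anc(g,g) via R0 from cites(g,g)
round 1: derive anc(g,j) via R0 from cites(g,j)
round 1: derive anc(h,i) via R0 from cites(h,i)
round 1: derive anc(j,f) via R0 from cites(j,f)
round 2: derive anc(a,a) via R1 from anc(a,d), cites(d,a)
round 2: derive anc(a,f) via R1 from anc(a,d), cites(d,f)
round 2: derive anc(a,i) via R1 from anc(a,d), cites(d,i)
round 2: derive anc(c,a) via R1 from anc(c,d), cites(d,a)
round 2: derive anc(c,f) via R1 from anc(c,d), cites(d,f)
round 2: derive anc(c,i) via R1 from anc(c,d), cites(d,i)
round 2: derive anc(d,d) via R1 from anc(d,a), cites(a,d)
round 2: derive anc(g,a) via R1 from anc(g,d), cites(d,a)
round 2: derive anc(g,f) via R1 from anc(g,d), cites(d,f)
round 2: derive anc(g,i) via R1 from anc(g,d), cites(d,i)
round 2: derive span(a) via R2 from anc(a,d), red(d)
round 2: derive span(c) via R2 from anc(c,d), red(d)
round 2: derive span(d) via R2 from anc(d,a), red(a)
round 2: derive span(e) via R2 from anc(e,f), red(f)
round 2: derive span(g) via R2 from anc(g,d), red(d)
round 2: derive span(h) via R2 from anc(h,i), red(i)
round 2: derive span(j) via R2 from anc(j,f), red(f)

span(e)  [via R2]
  anc(e,f)  [via R0]
    cites(e,f)  [fact]
  red(f)  [fact]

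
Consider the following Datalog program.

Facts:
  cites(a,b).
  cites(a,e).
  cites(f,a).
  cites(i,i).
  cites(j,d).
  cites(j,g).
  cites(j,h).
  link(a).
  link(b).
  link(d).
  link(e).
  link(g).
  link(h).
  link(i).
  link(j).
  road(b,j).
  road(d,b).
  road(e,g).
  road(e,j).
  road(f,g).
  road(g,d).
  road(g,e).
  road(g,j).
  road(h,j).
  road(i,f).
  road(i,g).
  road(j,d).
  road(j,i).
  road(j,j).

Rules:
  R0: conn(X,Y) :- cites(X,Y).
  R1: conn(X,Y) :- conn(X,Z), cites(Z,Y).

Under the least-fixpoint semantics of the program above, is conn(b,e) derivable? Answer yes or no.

no

round 1: derive conn(a,b) via R0 from cites(a,b)
round 1: derive conn(a,e) via R0 from cites(a,e)
round 1: derive conn(f,a) via R0 from cites(f,a)
round 1: derive conn(i,i) via R0 from cites(i,i)
round 1: derive conn(j,d) via R0 from cites(j,d)
round 1: derive conn(j,g) via R0 from cites(j,g)
round 1: derive conn(j,h) via R0 from cites(j,h)
round 2: derive conn(f,b) via R1 from conn(f,a), cites(a,b)
round 2: derive conn(f,e) via R1 from conn(f,a), cites(a,e)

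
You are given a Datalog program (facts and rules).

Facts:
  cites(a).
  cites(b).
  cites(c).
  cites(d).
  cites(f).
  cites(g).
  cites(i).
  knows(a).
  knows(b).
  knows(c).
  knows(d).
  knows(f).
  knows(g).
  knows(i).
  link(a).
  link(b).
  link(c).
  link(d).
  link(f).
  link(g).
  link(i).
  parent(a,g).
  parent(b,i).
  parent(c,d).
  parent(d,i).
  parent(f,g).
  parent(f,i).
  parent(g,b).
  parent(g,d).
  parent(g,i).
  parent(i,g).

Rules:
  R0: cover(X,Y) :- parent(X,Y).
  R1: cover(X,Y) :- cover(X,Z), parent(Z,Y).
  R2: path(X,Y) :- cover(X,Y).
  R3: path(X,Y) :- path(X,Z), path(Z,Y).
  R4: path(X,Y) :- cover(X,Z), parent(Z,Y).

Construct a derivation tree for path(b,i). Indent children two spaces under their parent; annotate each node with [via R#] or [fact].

round 1: derive cover(a,g) via R0 from parent(a,g)
round 1: derive cover(b,i) via R0 from parent(b,i)
round 1: derive cover(c,d) via R0 from parent(c,d)
round 1: derive cover(d,i) via R0 from parent(d,i)
round 1: derive cover(f,g) via R0 from parent(f,g)
round 1: derive cover(f,i) via R0 from parent(f,i)
round 1: derive cover(g,b) via R0 from parent(g,b)
round 1: derive cover(g,d) via R0 from parent(g,d)
round 1: derive cover(g,i) via R0 from parent(g,i)
round 1: derive cover(i,g) via R0 from parent(i,g)
round 2: derive cover(a,b) via R1 from cover(a,g), parent(g,b)
round 2: derive cover(a,d) via R1 from cover(a,g), parent(g,d)
round 2: derive cover(a,i) via R1 from cover(a,g), parent(g,i)
round 2: derive cover(b,g) via R1 from cover(b,i), parent(i,g)
round 2: derive cover(c,i) via R1 from cover(c,d), parent(d,i)
round 2: derive cover(d,g) via R1 from cover(d,i), parent(i,g)
round 2: derive cover(f,b) via R1 from cover(f,g), parent(g,b)
round 2: derive cover(f,d) via R1 from cover(f,g), parent(g,d)
round 2: derive cover(g,g) via R1 from cover(g,i), parent(i,g)
round 2: derive cover(i,b) via R1 from cover(i,g), parent(g,b)
round 2: derive cover(i,d) via R1 from cover(i,g), parent(g,d)
round 2: derive cover(i,i) via R1 from cover(i,g), parent(g,i)
round 2: derive path(a,g) via R2 from cover(a,g)
round 2: derive path(b,i) via R2 from cover(b,i)
round 2: derive path(c,d) via R2 from cover(c,d)
round 2: derive path(d,i) via R2 from cover(d,i)
round 2: derive path(f,g) via R2 from cover(f,g)
round 2: derive path(f,i) via R2 from cover(f,i)
round 2: derive path(g,b) via R2 from cover(g,b)
round 2: derive path(g,d) via R2 from cover(g,d)
round 2: derive path(g,i) via R2 from cover(g,i)
round 2: derive path(i,g) via R2 from cover(i,g)
round 2: derive path(a,b) via R4 from cover(a,g), parent(g,b)
round 2: derive path(a,d) via R4 from cover(a,g), parent(g,d)
round 2: derive path(a,i) via R4 from cover(a,g), parent(g,i)
round 2: derive path(b,g) via R4 from cover(b,i), parent(i,g)
round 2: derive path(c,i) via R4 from cover(c,d), parent(d,i)
round 2: derive path(d,g) via R4 from cover(d,i), parent(i,g)
round 2: derive path(f,b) via R4 from cover(f,g), parent(g,b)
round 2: derive path(f,d) via R4 from cover(f,g), parent(g,d)
round 2: derive path(g,g) via R4 from cover(g,i), parent(i,g)
round 2: derive path(i,b) via R4 from cover(i,g), parent(g,b)
round 2: derive path(i,d) via R4 from cover(i,g), parent(g,d)
round 2: derive path(i,i) via R4 from cover(i,g), parent(g,i)
round 3: derive cover(b,b) via R1 from cover(b,g), parent(g,b)
round 3: derive cover(b,d) via R1 from cover(b,g), parent(g,d)
round 3: derive cover(c,g) via R1 from cover(c,i), parent(i,g)
round 3: derive cover(d,b) via R1 from cover(d,g), parent(g,b)
round 3: derive cover(d,d) via R1 from cover(d,g), parent(g,d)
round 3: derive path(b,b) via R3 from path(b,g), path(g,b)
round 3: derive path(b,d) via R3 from path(b,g), path(g,d)
round 3: derive path(c,b) via R3 from path(c,i), path(i,b)
round 3: derive path(c,g) via R3 from path(c,d), path(d,g)
round 3: derive path(d,b) via R3 from path(d,g), path(g,b)
round 3: derive path(d,d) via R3 from path(d,g), path(g,d)
round 4: derive cover(c,b) via R1 from cover(c,g), parent(g,b)

path(b,i)  [via R2]
  cover(b,i)  [via R0]
    parent(b,i)  [fact]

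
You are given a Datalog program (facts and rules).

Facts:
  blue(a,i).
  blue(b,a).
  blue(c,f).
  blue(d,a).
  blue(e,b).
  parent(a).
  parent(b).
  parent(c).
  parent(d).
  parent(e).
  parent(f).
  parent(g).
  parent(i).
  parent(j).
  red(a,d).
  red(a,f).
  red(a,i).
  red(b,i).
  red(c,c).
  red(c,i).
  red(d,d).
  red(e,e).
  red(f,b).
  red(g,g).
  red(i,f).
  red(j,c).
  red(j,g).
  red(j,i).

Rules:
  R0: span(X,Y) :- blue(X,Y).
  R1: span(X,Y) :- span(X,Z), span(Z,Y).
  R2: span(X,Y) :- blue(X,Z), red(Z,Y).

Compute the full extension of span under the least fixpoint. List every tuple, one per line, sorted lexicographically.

span(a,f)
span(a,i)
span(b,a)
span(b,d)
span(b,f)
span(b,i)
span(c,a)
span(c,b)
span(c,d)
span(c,f)
span(c,i)
span(d,a)
span(d,d)
span(d,f)
span(d,i)
span(e,a)
span(e,b)
span(e,d)
span(e,f)
span(e,i)

round 1: derive span(a,i) via R0 from blue(a,i)
round 1: derive span(b,a) via R0 from blue(b,a)
round 1: derive span(c,f) via R0 from blue(c,f)
round 1: derive span(d,a) via R0 from blue(d,a)
round 1: derive span(e,b) via R0 from blue(e,b)
round 1: derive span(a,f) via R2 from blue(a,i), red(i,f)
round 1: derive span(b,d) via R2 from blue(b,a), red(a,d)
round 1: derive span(b,f) via R2 from blue(b,a), red(a,f)
round 1: derive span(b,i) via R2 from blue(b,a), red(a,i)
round 1: derive span(c,b) via R2 from blue(c,f), red(f,b)
round 1: derive span(d,d) via R2 from blue(d,a), red(a,d)
round 1: derive span(d,f) via R2 from blue(d,a), red(a,f)
round 1: derive span(d,i) via R2 from blue(d,a), red(a,i)
round 1: derive span(e,i) via R2 from blue(e,b), red(b,i)
round 2: derive span(c,a) via R1 from span(c,b), span(b,a)
round 2: derive span(c,d) via R1 from span(c,b), span(b,d)
round 2: derive span(c,i) via R1 from span(c,b), span(b,i)
round 2: derive span(e,a) via R1 from span(e,b), span(b,a)
round 2: derive span(e,d) via R1 from span(e,b), span(b,d)
round 2: derive span(e,f) via R1 from span(e,b), span(b,f)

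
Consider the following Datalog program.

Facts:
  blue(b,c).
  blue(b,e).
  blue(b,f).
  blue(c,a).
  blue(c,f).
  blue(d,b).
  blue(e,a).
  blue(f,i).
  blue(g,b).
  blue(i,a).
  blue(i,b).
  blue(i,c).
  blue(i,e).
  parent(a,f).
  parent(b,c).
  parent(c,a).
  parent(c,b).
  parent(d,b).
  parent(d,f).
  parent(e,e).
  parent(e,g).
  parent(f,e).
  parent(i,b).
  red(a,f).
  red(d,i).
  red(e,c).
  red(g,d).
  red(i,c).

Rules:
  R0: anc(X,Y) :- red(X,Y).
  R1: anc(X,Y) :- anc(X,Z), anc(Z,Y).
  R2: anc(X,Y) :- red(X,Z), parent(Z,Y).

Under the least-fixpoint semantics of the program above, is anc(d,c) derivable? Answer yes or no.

round 1: derive anc(a,f) via R0 from red(a,f)
round 1: derive anc(d,i) via R0 from red(d,i)
round 1: derive anc(e,c) via R0 from red(e,c)
round 1: derive anc(g,d) via R0 from red(g,d)
round 1: derive anc(i,c) via R0 from red(i,c)
round 1: derive anc(a,e) via R2 from red(a,f), parent(f,e)
round 1: derive anc(d,b) via R2 from red(d,i), parent(i,b)
round 1: derive anc(e,a) via R2 from red(e,c), parent(c,a)
round 1: derive anc(e,b) via R2 from red(e,c), parent(c,b)
round 1: derive anc(g,b) via R2 from red(g,d), parent(d,b)
round 1: derive anc(g,f) via R2 from red(g,d), parent(d,f)
round 1: derive anc(i,a) via R2 from red(i,c), parent(c,a)
round 1: derive anc(i,b) via R2 from red(i,c), parent(c,b)
round 2: derive anc(a,a) via R1 from anc(a,e), anc(e,a)
round 2: derive anc(a,b) via R1 from anc(a,e), anc(e,b)
round 2: derive anc(a,c) via R1 from anc(a,e), anc(e,c)
round 2: derive anc(d,a) via R1 from anc(d,i), anc(i,a)
round 2: derive anc(d,c) via R1 from anc(d,i), anc(i,c)
round 2: derive anc(e,e) via R1 from anc(e,a), anc(a,e)
round 2: derive anc(e,f) via R1 from anc(e,a), anc(a,f)
round 2: derive anc(g,i) via R1 from anc(g,d), anc(d,i)
round 2: derive anc(i,e) via R1 from anc(i,a), anc(a,e)
round 2: derive anc(i,f) via R1 from anc(i,a), anc(a,f)
round 3: derive anc(d,e) via R1 from anc(d,a), anc(a,e)
round 3: derive anc(d,f) via R1 from anc(d,a), anc(a,f)
round 3: derive anc(g,a) via R1 from anc(g,d), anc(d,a)
round 3: derive anc(g,c) via R1 from anc(g,d), anc(d,c)
round 3: derive anc(g,e) via R1 from anc(g,i), anc(i,e)

yes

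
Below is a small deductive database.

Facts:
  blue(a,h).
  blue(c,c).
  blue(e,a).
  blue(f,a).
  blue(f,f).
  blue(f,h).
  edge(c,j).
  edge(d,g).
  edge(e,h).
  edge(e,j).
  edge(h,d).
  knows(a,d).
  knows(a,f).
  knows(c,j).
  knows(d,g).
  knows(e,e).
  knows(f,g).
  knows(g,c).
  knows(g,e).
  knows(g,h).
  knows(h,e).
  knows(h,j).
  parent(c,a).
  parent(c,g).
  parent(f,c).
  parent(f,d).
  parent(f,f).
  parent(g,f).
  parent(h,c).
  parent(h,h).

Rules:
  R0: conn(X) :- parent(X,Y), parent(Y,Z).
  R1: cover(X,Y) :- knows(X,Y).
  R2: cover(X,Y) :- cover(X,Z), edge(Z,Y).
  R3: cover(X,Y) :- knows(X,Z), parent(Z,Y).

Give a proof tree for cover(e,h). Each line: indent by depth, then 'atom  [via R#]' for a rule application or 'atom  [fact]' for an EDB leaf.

round 1: derive cover(a,d) via R1 from knows(a,d)
round 1: derive cover(a,f) via R1 from knows(a,f)
round 1: derive cover(c,j) via R1 from knows(c,j)
round 1: derive cover(d,g) via R1 from knows(d,g)
round 1: derive cover(e,e) via R1 from knows(e,e)
round 1: derive cover(f,g) via R1 from knows(f,g)
round 1: derive cover(g,c) via R1 from knows(g,c)
round 1: derive cover(g,e) via R1 from knows(g,e)
round 1: derive cover(g,h) via R1 from knows(g,h)
round 1: derive cover(h,e) via R1 from knows(h,e)
round 1: derive cover(h,j) via R1 from knows(h,j)
round 1: derive cover(a,c) via R3 from knows(a,f), parent(f,c)
round 1: derive cover(d,f) via R3 from knows(d,g), parent(g,f)
round 1: derive cover(f,f) via R3 from knows(f,g), parent(g,f)
round 1: derive cover(g,a) via R3 from knows(g,c), parent(c,a)
round 1: derive cover(g,g) via R3 from knows(g,c), parent(c,g)
round 2: derive cover(a,g) via R2 from cover(a,d), edge(d,g)
round 2: derive cover(a,j) via R2 from cover(a,c), edge(c,j)
round 2: derive cover(e,h) via R2 from cover(e,e), edge(e,h)
round 2: derive cover(e,j) via R2 from cover(e,e), edge(e,j)
round 2: derive cover(g,d) via R2 from cover(g,h), edge(h,d)
round 2: derive cover(g,j) via R2 from cover(g,c), edge(c,j)
round 2: derive cover(h,h) via R2 from cover(h,e), edge(e,h)
round 3: derive cover(e,d) via R2 from cover(e,h), edge(h,d)
round 3: derive cover(h,d) via R2 from cover(h,h), edge(h,d)
round 4: derive cover(e,g) via R2 from cover(e,d), edge(d,g)
round 4: derive cover(h,g) via R2 from cover(h,d), edge(d,g)

cover(e,h)  [via R2]
  cover(e,e)  [via R1]
    knows(e,e)  [fact]
  edge(e,h)  [fact]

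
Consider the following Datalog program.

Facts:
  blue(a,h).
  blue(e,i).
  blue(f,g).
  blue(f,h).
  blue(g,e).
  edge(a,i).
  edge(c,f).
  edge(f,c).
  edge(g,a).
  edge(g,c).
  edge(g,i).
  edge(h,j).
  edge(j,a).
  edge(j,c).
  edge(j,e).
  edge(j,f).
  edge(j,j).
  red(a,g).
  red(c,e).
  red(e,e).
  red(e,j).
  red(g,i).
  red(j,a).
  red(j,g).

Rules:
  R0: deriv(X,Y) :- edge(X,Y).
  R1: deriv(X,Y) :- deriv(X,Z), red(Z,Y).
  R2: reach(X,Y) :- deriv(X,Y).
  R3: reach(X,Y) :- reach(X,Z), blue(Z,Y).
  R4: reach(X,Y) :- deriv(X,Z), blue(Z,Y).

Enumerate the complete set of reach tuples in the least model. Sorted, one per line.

reach(a,i)
reach(c,e)
reach(c,f)
reach(c,g)
reach(c,h)
reach(c,i)
reach(f,a)
reach(f,c)
reach(f,e)
reach(f,g)
reach(f,h)
reach(f,i)
reach(f,j)
reach(g,a)
reach(g,c)
reach(g,e)
reach(g,g)
reach(g,h)
reach(g,i)
reach(g,j)
reach(h,a)
reach(h,e)
reach(h,g)
reach(h,h)
reach(h,i)
reach(h,j)
reach(j,a)
reach(j,c)
reach(j,e)
reach(j,f)
reach(j,g)
reach(j,h)
reach(j,i)
reach(j,j)

round 1: derive deriv(a,i) via R0 from edge(a,i)
round 1: derive deriv(c,f) via R0 from edge(c,f)
round 1: derive deriv(f,c) via R0 from edge(f,c)
round 1: derive deriv(g,a) via R0 from edge(g,a)
round 1: derive deriv(g,c) via R0 from edge(g,c)
round 1: derive deriv(g,i) via R0 from edge(g,i)
round 1: derive deriv(h,j) via R0 from edge(h,j)
round 1: derive deriv(j,a) via R0 from edge(j,a)
round 1: derive deriv(j,c) via R0 from edge(j,c)
round 1: derive deriv(j,e) via R0 from edge(j,e)
round 1: derive deriv(j,f) via R0 from edge(j,f)
round 1: derive deriv(j,j) via R0 from edge(j,j)
round 2: derive deriv(f,e) via R1 from deriv(f,c), red(c,e)
round 2: derive deriv(g,e) via R1 from deriv(g,c), red(c,e)
round 2: derive deriv(g,g) via R1 from deriv(g,a), red(a,g)
round 2: derive deriv(h,a) via R1 from deriv(h,j), red(j,a)
round 2: derive deriv(h,g) via R1 from deriv(h,j), red(j,g)
round 2: derive deriv(j,g) via R1 from deriv(j,a), red(a,g)
round 2: derive reach(a,i) via R2 from deriv(a,i)
round 2: derive reach(c,f) via R2 from deriv(c,f)
round 2: derive reach(f,c) via R2 from deriv(f,c)
round 2: derive reach(g,a) via R2 from deriv(g,a)
round 2: derive reach(g,c) via R2 from deriv(g,c)
round 2: derive reach(g,i) via R2 from deriv(g,i)
round 2: derive reach(h,j) via R2 from deriv(h,j)
round 2: derive reach(j,a) via R2 from deriv(j,a)
round 2: derive reach(j,c) via R2 from deriv(j,c)
round 2: derive reach(j,e) via R2 from deriv(j,e)
round 2: derive reach(j,f) via R2 from deriv(j,f)
round 2: derive reach(j,j) via R2 from deriv(j,j)
round 2: derive reach(c,g) via R4 from deriv(c,f), blue(f,g)
round 2: derive reach(c,h) via R4 from deriv(c,f), blue(f,h)
round 2: derive reach(g,h) via R4 from deriv(g,a), blue(a,h)
round 2: derive reach(j,g) via R4 from deriv(j,f), blue(f,g)
round 2: derive reach(j,h) via R4 from deriv(j,a), blue(a,h)
round 2: derive reach(j,i) via R4 from deriv(j,e), blue(e,i)
round 3: derive deriv(f,j) via R1 from deriv(f,e), red(e,j)
round 3: derive deriv(g,j) via R1 from deriv(g,e), red(e,j)
round 3: derive deriv(h,i) via R1 from deriv(h,g), red(g,i)
round 3: derive deriv(j,i) via R1 from deriv(j,g), red(g,i)
round 3: derive reach(f,e) via R2 from deriv(f,e)
round 3: derive reach(g,e) via R2 from deriv(g,e)
round 3: derive reach(g,g) via R2 from deriv(g,g)
round 3: derive reach(h,a) via R2 from deriv(h,a)
round 3: derive reach(h,g) via R2 from deriv(h,g)
round 3: derive reach(c,e) via R3 from reach(c,g), blue(g,e)
round 3: derive reach(f,i) via R4 from deriv(f,e), blue(e,i)
round 3: derive reach(h,e) via R4 from deriv(h,g), blue(g,e)
round 3: derive reach(h,h) via R4 from deriv(h,a), blue(a,h)
round 4: derive deriv(f,a) via R1 from deriv(f,j), red(j,a)
round 4: derive deriv(f,g) via R1 from deriv(f,j), red(j,g)
round 4: derive reach(f,j) via R2 from deriv(f,j)
round 4: derive reach(g,j) via R2 from deriv(g,j)
round 4: derive reach(h,i) via R2 from deriv(h,i)
round 4: derive reach(c,i) via R3 from reach(c,e), blue(e,i)
round 5: derive deriv(f,i) via R1 from deriv(f,g), red(g,i)
round 5: derive reach(f,a) via R2 from deriv(f,a)
round 5: derive reach(f,g) via R2 from deriv(f,g)
round 5: derive reach(f,h) via R4 from deriv(f,a), blue(a,h)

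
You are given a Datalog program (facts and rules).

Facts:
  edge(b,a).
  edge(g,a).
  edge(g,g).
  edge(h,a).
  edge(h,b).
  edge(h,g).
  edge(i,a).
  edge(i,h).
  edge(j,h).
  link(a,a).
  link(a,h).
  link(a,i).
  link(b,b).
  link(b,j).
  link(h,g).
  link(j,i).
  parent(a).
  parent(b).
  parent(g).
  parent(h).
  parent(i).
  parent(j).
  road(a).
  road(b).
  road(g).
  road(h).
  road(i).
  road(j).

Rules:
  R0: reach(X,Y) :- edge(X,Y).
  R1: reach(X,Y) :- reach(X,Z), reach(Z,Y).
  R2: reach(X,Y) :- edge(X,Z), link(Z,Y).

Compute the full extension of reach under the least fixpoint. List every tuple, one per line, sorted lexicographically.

round 1: derive reach(b,a) via R0 from edge(b,a)
round 1: derive reach(g,a) via R0 from edge(g,a)
round 1: derive reach(g,g) via R0 from edge(g,g)
round 1: derive reach(h,a) via R0 from edge(h,a)
round 1: derive reach(h,b) via R0 from edge(h,b)
round 1: derive reach(h,g) via R0 from edge(h,g)
round 1: derive reach(i,a) via R0 from edge(i,a)
round 1: derive reach(i,h) via R0 from edge(i,h)
round 1: derive reach(j,h) via R0 from edge(j,h)
round 1: derive reach(b,h) via R2 from edge(b,a), link(a,h)
round 1: derive reach(b,i) via R2 from edge(b,a), link(a,i)
round 1: derive reach(g,h) via R2 from edge(g,a), link(a,h)
round 1: derive reach(g,i) via R2 from edge(g,a), link(a,i)
round 1: derive reach(h,h) via R2 from edge(h,a), link(a,h)
round 1: derive reach(h,i) via R2 from edge(h,a), link(a,i)
round 1: derive reach(h,j) via R2 from edge(h,b), link(b,j)
round 1: derive reach(i,g) via R2 from edge(i,h), link(h,g)
round 1: derive reach(i,i) via R2 from edge(i,a), link(a,i)
round 1: derive reach(j,g) via R2 from edge(j,h), link(h,g)
round 2: derive reach(b,b) via R1 from reach(b,h), reach(h,b)
round 2: derive reach(b,g) via R1 from reach(b,h), reach(h,g)
round 2: derive reach(b,j) via R1 from reach(b,h), reach(h,j)
round 2: derive reach(g,b) via R1 from reach(g,h), reach(h,b)
round 2: derive reach(g,j) via R1 from reach(g,h), reach(h,j)
round 2: derive reach(i,b) via R1 from reach(i,h), reach(h,b)
round 2: derive reach(i,j) via R1 from reach(i,h), reach(h,j)
round 2: derive reach(j,a) via R1 from reach(j,g), reach(g,a)
round 2: derive reach(j,b) via R1 from reach(j,h), reach(h,b)
round 2: derive reach(j,i) via R1 from reach(j,g), reach(g,i)
round 2: derive reach(j,j) via R1 from reach(j,h), reach(h,j)

reach(b,a)
reach(b,b)
reach(b,g)
reach(b,h)
reach(b,i)
reach(b,j)
reach(g,a)
reach(g,b)
reach(g,g)
reach(g,h)
reach(g,i)
reach(g,j)
reach(h,a)
reach(h,b)
reach(h,g)
reach(h,h)
reach(h,i)
reach(h,j)
reach(i,a)
reach(i,b)
reach(i,g)
reach(i,h)
reach(i,i)
reach(i,j)
reach(j,a)
reach(j,b)
reach(j,g)
reach(j,h)
reach(j,i)
reach(j,j)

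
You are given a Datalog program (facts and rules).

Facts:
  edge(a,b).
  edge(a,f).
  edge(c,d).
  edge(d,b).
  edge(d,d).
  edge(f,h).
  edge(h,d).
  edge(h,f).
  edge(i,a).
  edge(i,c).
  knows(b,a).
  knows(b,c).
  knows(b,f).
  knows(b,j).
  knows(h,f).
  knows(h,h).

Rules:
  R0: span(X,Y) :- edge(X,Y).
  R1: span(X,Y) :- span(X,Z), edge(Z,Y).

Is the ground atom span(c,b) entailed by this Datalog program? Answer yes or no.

round 1: derive span(a,b) via R0 from edge(a,b)
round 1: derive span(a,f) via R0 from edge(a,f)
round 1: derive span(c,d) via R0 from edge(c,d)
round 1: derive span(d,b) via R0 from edge(d,b)
round 1: derive span(d,d) via R0 from edge(d,d)
round 1: derive span(f,h) via R0 from edge(f,h)
round 1: derive span(h,d) via R0 from edge(h,d)
round 1: derive span(h,f) via R0 from edge(h,f)
round 1: derive span(i,a) via R0 from edge(i,a)
round 1: derive span(i,c) via R0 from edge(i,c)
round 2: derive span(a,h) via R1 from span(a,f), edge(f,h)
round 2: derive span(c,b) via R1 from span(c,d), edge(d,b)
round 2: derive span(f,d) via R1 from span(f,h), edge(h,d)
round 2: derive span(f,f) via R1 from span(f,h), edge(h,f)
round 2: derive span(h,b) via R1 from span(h,d), edge(d,b)
round 2: derive span(h,h) via R1 from span(h,f), edge(f,h)
round 2: derive span(i,b) via R1 from span(i,a), edge(a,b)
round 2: derive span(i,d) via R1 from span(i,c), edge(c,d)
round 2: derive span(i,f) via R1 from span(i,a), edge(a,f)
round 3: derive span(a,d) via R1 from span(a,h), edge(h,d)
round 3: derive span(f,b) via R1 from span(f,d), edge(d,b)
round 3: derive span(i,h) via R1 from span(i,f), edge(f,h)

yes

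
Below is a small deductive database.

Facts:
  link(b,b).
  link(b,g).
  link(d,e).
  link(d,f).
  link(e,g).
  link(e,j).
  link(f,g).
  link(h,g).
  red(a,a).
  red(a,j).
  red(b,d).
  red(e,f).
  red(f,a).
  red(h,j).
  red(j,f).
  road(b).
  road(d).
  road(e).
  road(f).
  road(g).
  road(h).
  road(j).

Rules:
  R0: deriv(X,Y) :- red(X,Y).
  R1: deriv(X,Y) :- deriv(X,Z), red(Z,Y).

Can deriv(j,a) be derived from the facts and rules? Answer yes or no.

yes

round 1: derive deriv(a,a) via R0 from red(a,a)
round 1: derive deriv(a,j) via R0 from red(a,j)
round 1: derive deriv(b,d) via R0 from red(b,d)
round 1: derive deriv(e,f) via R0 from red(e,f)
round 1: derive deriv(f,a) via R0 from red(f,a)
round 1: derive deriv(h,j) via R0 from red(h,j)
round 1: derive deriv(j,f) via R0 from red(j,f)
round 2: derive deriv(a,f) via R1 from deriv(a,j), red(j,f)
round 2: derive deriv(e,a) via R1 from deriv(e,f), red(f,a)
round 2: derive deriv(f,j) via R1 from deriv(f,a), red(a,j)
round 2: derive deriv(h,f) via R1 from deriv(h,j), red(j,f)
round 2: derive deriv(j,a) via R1 from deriv(j,f), red(f,a)
round 3: derive deriv(e,j) via R1 from deriv(e,a), red(a,j)
round 3: derive deriv(f,f) via R1 from deriv(f,j), red(j,f)
round 3: derive deriv(h,a) via R1 from deriv(h,f), red(f,a)
round 3: derive deriv(j,j) via R1 from deriv(j,a), red(a,j)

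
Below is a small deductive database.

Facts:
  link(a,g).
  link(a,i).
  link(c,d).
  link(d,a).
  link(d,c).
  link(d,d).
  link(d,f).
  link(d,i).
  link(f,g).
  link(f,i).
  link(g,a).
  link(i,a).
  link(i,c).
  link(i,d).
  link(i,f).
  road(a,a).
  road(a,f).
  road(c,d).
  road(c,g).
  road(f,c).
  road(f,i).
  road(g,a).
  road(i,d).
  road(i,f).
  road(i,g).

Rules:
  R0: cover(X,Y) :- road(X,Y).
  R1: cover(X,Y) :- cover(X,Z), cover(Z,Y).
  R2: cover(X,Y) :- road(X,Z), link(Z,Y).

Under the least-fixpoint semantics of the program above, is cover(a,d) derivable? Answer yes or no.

yes

round 1: derive cover(a,a) via R0 from road(a,a)
round 1: derive cover(a,f) via R0 from road(a,f)
round 1: derive cover(c,d) via R0 from road(c,d)
round 1: derive cover(c,g) via R0 from road(c,g)
round 1: derive cover(f,c) via R0 from road(f,c)
round 1: derive cover(f,i) via R0 from road(f,i)
round 1: derive cover(g,a) via R0 from road(g,a)
round 1: derive cover(i,d) via R0 from road(i,d)
round 1: derive cover(i,f) via R0 from road(i,f)
round 1: derive cover(i,g) via R0 from road(i,g)
round 1: derive cover(a,g) via R2 from road(a,a), link(a,g)
round 1: derive cover(a,i) via R2 from road(a,a), link(a,i)
round 1: derive cover(c,a) via R2 from road(c,d), link(d,a)
round 1: derive cover(c,c) via R2 from road(c,d), link(d,c)
round 1: derive cover(c,f) via R2 from road(c,d), link(d,f)
round 1: derive cover(c,i) via R2 from road(c,d), link(d,i)
round 1: derive cover(f,a) via R2 from road(f,i), link(i,a)
round 1: derive cover(f,d) via R2 from road(f,c), link(c,d)
round 1: derive cover(f,f) via R2 from road(f,i), link(i,f)
round 1: derive cover(g,g) via R2 from road(g,a), link(a,g)
round 1: derive cover(g,i) via R2 from road(g,a), link(a,i)
round 1: derive cover(i,a) via R2 from road(i,d), link(d,a)
round 1: derive cover(i,c) via R2 from road(i,d), link(d,c)
round 1: derive cover(i,i) via R2 from road(i,d), link(d,i)
round 2: derive cover(a,c) via R1 from cover(a,f), cover(f,c)
round 2: derive cover(a,d) via R1 from cover(a,f), cover(f,d)
round 2: derive cover(f,g) via R1 from cover(f,a), cover(a,g)
round 2: derive cover(g,c) via R1 from cover(g,i), cover(i,c)
round 2: derive cover(g,d) via R1 from cover(g,i), cover(i,d)
round 2: derive cover(g,f) via R1 from cover(g,a), cover(a,f)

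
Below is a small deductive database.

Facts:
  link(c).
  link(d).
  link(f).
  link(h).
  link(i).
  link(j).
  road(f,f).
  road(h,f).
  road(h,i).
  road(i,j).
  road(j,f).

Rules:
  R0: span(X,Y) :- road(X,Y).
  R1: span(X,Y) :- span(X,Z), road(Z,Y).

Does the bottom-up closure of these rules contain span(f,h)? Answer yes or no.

round 1: derive span(f,f) via R0 from road(f,f)
round 1: derive span(h,f) via R0 from road(h,f)
round 1: derive span(h,i) via R0 from road(h,i)
round 1: derive span(i,j) via R0 from road(i,j)
round 1: derive span(j,f) via R0 from road(j,f)
round 2: derive span(h,j) via R1 from span(h,i), road(i,j)
round 2: derive span(i,f) via R1 from span(i,j), road(j,f)

no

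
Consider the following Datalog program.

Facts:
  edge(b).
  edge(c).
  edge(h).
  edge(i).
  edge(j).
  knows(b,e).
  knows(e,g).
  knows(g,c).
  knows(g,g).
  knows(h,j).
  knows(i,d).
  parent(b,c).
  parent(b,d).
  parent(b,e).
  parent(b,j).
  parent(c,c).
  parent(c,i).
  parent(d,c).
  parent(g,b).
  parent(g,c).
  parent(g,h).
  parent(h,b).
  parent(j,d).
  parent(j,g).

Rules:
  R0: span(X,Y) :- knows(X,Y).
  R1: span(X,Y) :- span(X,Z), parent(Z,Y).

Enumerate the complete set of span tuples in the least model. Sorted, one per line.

span(b,e)
span(e,b)
span(e,c)
span(e,d)
span(e,e)
span(e,g)
span(e,h)
span(e,i)
span(e,j)
span(g,b)
span(g,c)
span(g,d)
span(g,e)
span(g,g)
span(g,h)
span(g,i)
span(g,j)
span(h,b)
span(h,c)
span(h,d)
span(h,e)
span(h,g)
span(h,h)
span(h,i)
span(h,j)
span(i,c)
span(i,d)
span(i,i)

round 1: derive span(b,e) via R0 from knows(b,e)
round 1: derive span(e,g) via R0 from knows(e,g)
round 1: derive span(g,c) via R0 from knows(g,c)
round 1: derive span(g,g) via R0 from knows(g,g)
round 1: derive span(h,j) via R0 from knows(h,j)
round 1: derive span(i,d) via R0 from knows(i,d)
round 2: derive span(e,b) via R1 from span(e,g), parent(g,b)
round 2: derive span(e,c) via R1 from span(e,g), parent(g,c)
round 2: derive span(e,h) via R1 from span(e,g), parent(g,h)
round 2: derive span(g,b) via R1 from span(g,g), parent(g,b)
round 2: derive span(g,h) via R1 from span(g,g), parent(g,h)
round 2: derive span(g,i) via R1 from span(g,c), parent(c,i)
round 2: derive span(h,d) via R1 from span(h,j), parent(j,d)
round 2: derive span(h,g) via R1 from span(h,j), parent(j,g)
round 2: derive span(i,c) via R1 from span(i,d), parent(d,c)
round 3: derive span(e,d) via R1 from span(e,b), parent(b,d)
round 3: derive span(e,e) via R1 from span(e,b), parent(b,e)
round 3: derive span(e,i) via R1 from span(e,c), parent(c,i)
round 3: derive span(e,j) via R1 from span(e,b), parent(b,j)
round 3: derive span(g,d) via R1 from span(g,b), parent(b,d)
round 3: derive span(g,e) via R1 from span(g,b), parent(b,e)
round 3: derive span(g,j) via R1 from span(g,b), parent(b,j)
round 3: derive span(h,b) via R1 from span(h,g), parent(g,b)
round 3: derive span(h,c) via R1 from span(h,d), parent(d,c)
round 3: derive span(h,h) via R1 from span(h,g), parent(g,h)
round 3: derive span(i,i) via R1 from span(i,c), parent(c,i)
round 4: derive span(h,e) via R1 from span(h,b), parent(b,e)
round 4: derive span(h,i) via R1 from span(h,c), parent(c,i)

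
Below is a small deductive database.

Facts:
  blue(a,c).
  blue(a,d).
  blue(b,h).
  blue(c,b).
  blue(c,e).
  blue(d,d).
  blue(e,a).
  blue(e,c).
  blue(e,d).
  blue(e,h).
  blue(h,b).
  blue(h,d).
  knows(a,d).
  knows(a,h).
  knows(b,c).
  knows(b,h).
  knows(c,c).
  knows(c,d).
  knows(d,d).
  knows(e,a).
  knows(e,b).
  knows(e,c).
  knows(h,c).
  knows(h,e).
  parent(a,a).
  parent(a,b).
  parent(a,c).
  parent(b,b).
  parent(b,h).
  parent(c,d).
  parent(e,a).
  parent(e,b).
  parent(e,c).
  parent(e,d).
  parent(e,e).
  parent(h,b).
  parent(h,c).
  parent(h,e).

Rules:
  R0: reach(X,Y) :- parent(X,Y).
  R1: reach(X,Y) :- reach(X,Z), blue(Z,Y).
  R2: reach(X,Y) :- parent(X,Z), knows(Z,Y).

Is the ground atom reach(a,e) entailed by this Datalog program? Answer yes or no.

round 1: derive reach(a,a) via R0 from parent(a,a)
round 1: derive reach(a,b) via R0 from parent(a,b)
round 1: derive reach(a,c) via R0 from parent(a,c)
round 1: derive reach(b,b) via R0 from parent(b,b)
round 1: derive reach(b,h) via R0 from parent(b,h)
round 1: derive reach(c,d) via R0 from parent(c,d)
round 1: derive reach(e,a) via R0 from parent(e,a)
round 1: derive reach(e,b) via R0 from parent(e,b)
round 1: derive reach(e,c) via R0 from parent(e,c)
round 1: derive reach(e,d) via R0 from parent(e,d)
round 1: derive reach(e,e) via R0 from parent(e,e)
round 1: derive reach(h,b) via R0 from parent(h,b)
round 1: derive reach(h,c) via R0 from parent(h,c)
round 1: derive reach(h,e) via R0 from parent(h,e)
round 1: derive reach(a,d) via R2 from parent(a,a), knows(a,d)
round 1: derive reach(a,h) via R2 from parent(a,a), knows(a,h)
round 1: derive reach(b,c) via R2 from parent(b,b), knows(b,c)
round 1: derive reach(b,e) via R2 from parent(b,h), knows(h,e)
round 1: derive reach(e,h) via R2 from parent(e,a), knows(a,h)
round 1: derive reach(h,a) via R2 from parent(h,e), knows(e,a)
round 1: derive reach(h,d) via R2 from parent(h,c), knows(c,d)
round 1: derive reach(h,h) via R2 from parent(h,b), knows(b,h)
round 2: derive reach(a,e) via R1 from reach(a,c), blue(c,e)
round 2: derive reach(b,a) via R1 from reach(b,e), blue(e,a)
round 2: derive reach(b,d) via R1 from reach(b,e), blue(e,d)

yes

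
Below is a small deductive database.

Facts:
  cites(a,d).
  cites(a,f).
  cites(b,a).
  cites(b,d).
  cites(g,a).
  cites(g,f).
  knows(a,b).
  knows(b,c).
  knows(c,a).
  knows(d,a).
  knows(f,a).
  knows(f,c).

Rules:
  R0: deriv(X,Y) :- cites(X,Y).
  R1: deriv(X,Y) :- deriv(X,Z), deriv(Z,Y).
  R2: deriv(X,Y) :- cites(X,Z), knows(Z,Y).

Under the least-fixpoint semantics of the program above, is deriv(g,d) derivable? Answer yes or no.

yes

round 1: derive deriv(a,d) via R0 from cites(a,d)
round 1: derive deriv(a,f) via R0 from cites(a,f)
round 1: derive deriv(b,a) via R0 from cites(b,a)
round 1: derive deriv(b,d) via R0 from cites(b,d)
round 1: derive deriv(g,a) via R0 from cites(g,a)
round 1: derive deriv(g,f) via R0 from cites(g,f)
round 1: derive deriv(a,a) via R2 from cites(a,d), knows(d,a)
round 1: derive deriv(a,c) via R2 from cites(a,f), knows(f,c)
round 1: derive deriv(b,b) via R2 from cites(b,a), knows(a,b)
round 1: derive deriv(g,b) via R2 from cites(g,a), knows(a,b)
round 1: derive deriv(g,c) via R2 from cites(g,f), knows(f,c)
round 2: derive deriv(b,c) via R1 from deriv(b,a), deriv(a,c)
round 2: derive deriv(b,f) via R1 from deriv(b,a), deriv(a,f)
round 2: derive deriv(g,d) via R1 from deriv(g,a), deriv(a,d)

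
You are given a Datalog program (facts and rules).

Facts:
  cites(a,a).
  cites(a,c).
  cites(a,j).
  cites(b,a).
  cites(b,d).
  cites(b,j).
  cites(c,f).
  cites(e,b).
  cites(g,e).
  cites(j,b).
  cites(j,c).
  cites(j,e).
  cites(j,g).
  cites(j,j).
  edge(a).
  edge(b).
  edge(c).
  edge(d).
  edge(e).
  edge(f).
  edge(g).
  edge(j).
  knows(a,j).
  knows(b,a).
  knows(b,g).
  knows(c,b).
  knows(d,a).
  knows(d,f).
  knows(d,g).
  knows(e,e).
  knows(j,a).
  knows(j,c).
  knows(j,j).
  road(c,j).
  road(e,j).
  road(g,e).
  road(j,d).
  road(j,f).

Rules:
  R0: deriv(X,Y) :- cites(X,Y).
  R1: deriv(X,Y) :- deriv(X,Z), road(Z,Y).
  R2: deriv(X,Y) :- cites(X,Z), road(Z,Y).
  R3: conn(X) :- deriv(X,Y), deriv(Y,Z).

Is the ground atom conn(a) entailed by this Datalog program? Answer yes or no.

round 1: derive deriv(a,a) via R0 from cites(a,a)
round 1: derive deriv(a,c) via R0 from cites(a,c)
round 1: derive deriv(a,j) via R0 from cites(a,j)
round 1: derive deriv(b,a) via R0 from cites(b,a)
round 1: derive deriv(b,d) via R0 from cites(b,d)
round 1: derive deriv(b,j) via R0 from cites(b,j)
round 1: derive deriv(c,f) via R0 from cites(c,f)
round 1: derive deriv(e,b) via R0 from cites(e,b)
round 1: derive deriv(g,e) via R0 from cites(g,e)
round 1: derive deriv(j,b) via R0 from cites(j,b)
round 1: derive deriv(j,c) via R0 from cites(j,c)
round 1: derive deriv(j,e) via R0 from cites(j,e)
round 1: derive deriv(j,g) via R0 from cites(j,g)
round 1: derive deriv(j,j) via R0 from cites(j,j)
round 1: derive deriv(a,d) via R2 from cites(a,j), road(j,d)
round 1: derive deriv(a,f) via R2 from cites(a,j), road(j,f)
round 1: derive deriv(b,f) via R2 from cites(b,j), road(j,f)
round 1: derive deriv(g,j) via R2 from cites(g,e), road(e,j)
round 1: derive deriv(j,d) via R2 from cites(j,j), road(j,d)
round 1: derive deriv(j,f) via R2 from cites(j,j), road(j,f)
round 2: derive deriv(g,d) via R1 from deriv(g,j), road(j,d)
round 2: derive deriv(g,f) via R1 from deriv(g,j), road(j,f)
round 2: derive conn(a) via R3 from deriv(a,a), deriv(a,a)
round 2: derive conn(b) via R3 from deriv(b,a), deriv(a,a)
round 2: derive conn(e) via R3 from deriv(e,b), deriv(b,a)
round 2: derive conn(g) via R3 from deriv(g,e), deriv(e,b)
round 2: derive conn(j) via R3 from deriv(j,b), deriv(b,a)

yes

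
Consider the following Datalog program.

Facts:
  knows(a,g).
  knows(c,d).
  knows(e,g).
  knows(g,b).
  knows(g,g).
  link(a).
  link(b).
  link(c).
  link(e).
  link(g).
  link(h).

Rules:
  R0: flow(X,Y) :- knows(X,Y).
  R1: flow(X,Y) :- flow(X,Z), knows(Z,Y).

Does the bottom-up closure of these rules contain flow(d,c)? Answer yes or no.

round 1: derive flow(a,g) via R0 from knows(a,g)
round 1: derive flow(c,d) via R0 from knows(c,d)
round 1: derive flow(e,g) via R0 from knows(e,g)
round 1: derive flow(g,b) via R0 from knows(g,b)
round 1: derive flow(g,g) via R0 from knows(g,g)
round 2: derive flow(a,b) via R1 from flow(a,g), knows(g,b)
round 2: derive flow(e,b) via R1 from flow(e,g), knows(g,b)

no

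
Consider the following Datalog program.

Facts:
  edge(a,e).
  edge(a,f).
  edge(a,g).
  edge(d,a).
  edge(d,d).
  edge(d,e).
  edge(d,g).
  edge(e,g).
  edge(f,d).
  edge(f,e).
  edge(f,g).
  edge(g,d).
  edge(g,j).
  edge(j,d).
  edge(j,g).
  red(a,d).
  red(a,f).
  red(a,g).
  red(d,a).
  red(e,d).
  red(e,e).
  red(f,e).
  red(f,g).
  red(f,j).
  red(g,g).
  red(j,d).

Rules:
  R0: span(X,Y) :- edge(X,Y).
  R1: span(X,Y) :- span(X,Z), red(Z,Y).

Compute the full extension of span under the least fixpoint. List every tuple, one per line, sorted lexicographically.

span(a,a)
span(a,d)
span(a,e)
span(a,f)
span(a,g)
span(a,j)
span(d,a)
span(d,d)
span(d,e)
span(d,f)
span(d,g)
span(d,j)
span(e,g)
span(f,a)
span(f,d)
span(f,e)
span(f,f)
span(f,g)
span(f,j)
span(g,a)
span(g,d)
span(g,e)
span(g,f)
span(g,g)
span(g,j)
span(j,a)
span(j,d)
span(j,e)
span(j,f)
span(j,g)
span(j,j)

round 1: derive span(a,e) via R0 from edge(a,e)
round 1: derive span(a,f) via R0 from edge(a,f)
round 1: derive span(a,g) via R0 from edge(a,g)
round 1: derive span(d,a) via R0 from edge(d,a)
round 1: derive span(d,d) via R0 from edge(d,d)
round 1: derive span(d,e) via R0 from edge(d,e)
round 1: derive span(d,g) via R0 from edge(d,g)
round 1: derive span(e,g) via R0 from edge(e,g)
round 1: derive span(f,d) via R0 from edge(f,d)
round 1: derive span(f,e) via R0 from edge(f,e)
round 1: derive span(f,g) via R0 from edge(f,g)
round 1: derive span(g,d) via R0 from edge(g,d)
round 1: derive span(g,j) via R0 from edge(g,j)
round 1: derive span(j,d) via R0 from edge(j,d)
round 1: derive span(j,g) via R0 from edge(j,g)
round 2: derive span(a,d) via R1 from span(a,e), red(e,d)
round 2: derive span(a,j) via R1 from span(a,f), red(f,j)
round 2: derive span(d,f) via R1 from span(d,a), red(a,f)
round 2: derive span(f,a) via R1 from span(f,d), red(d,a)
round 2: derive span(g,a) via R1 from span(g,d), red(d,a)
round 2: derive span(j,a) via R1 from span(j,d), red(d,a)
round 3: derive span(a,a) via R1 from span(a,d), red(d,a)
round 3: derive span(d,j) via R1 from span(d,f), red(f,j)
round 3: derive span(f,f) via R1 from span(f,a), red(a,f)
round 3: derive span(g,f) via R1 from span(g,a), red(a,f)
round 3: derive span(g,g) via R1 from span(g,a), red(a,g)
round 3: derive span(j,f) via R1 from span(j,a), red(a,f)
round 4: derive span(f,j) via R1 from span(f,f), red(f,j)
round 4: derive span(g,e) via R1 from span(g,f), red(f,e)
round 4: derive span(j,e) via R1 from span(j,f), red(f,e)
round 4: derive span(j,j) via R1 from span(j,f), red(f,j)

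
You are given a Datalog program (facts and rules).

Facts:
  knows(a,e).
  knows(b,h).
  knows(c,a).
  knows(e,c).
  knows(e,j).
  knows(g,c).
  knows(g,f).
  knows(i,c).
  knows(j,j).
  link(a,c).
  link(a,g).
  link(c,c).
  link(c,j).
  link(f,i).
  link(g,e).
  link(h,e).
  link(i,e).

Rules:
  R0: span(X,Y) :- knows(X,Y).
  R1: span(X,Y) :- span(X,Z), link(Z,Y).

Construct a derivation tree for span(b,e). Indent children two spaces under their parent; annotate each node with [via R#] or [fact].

round 1: derive span(a,e) via R0 from knows(a,e)
round 1: derive span(b,h) via R0 from knows(b,h)
round 1: derive span(c,a) via R0 from knows(c,a)
round 1: derive span(e,c) via R0 from knows(e,c)
round 1: derive span(e,j) via R0 from knows(e,j)
round 1: derive span(g,c) via R0 from knows(g,c)
round 1: derive span(g,f) via R0 from knows(g,f)
round 1: derive span(i,c) via R0 from knows(i,c)
round 1: derive span(j,j) via R0 from knows(j,j)
round 2: derive span(b,e) via R1 from span(b,h), link(h,e)
round 2: derive span(c,c) via R1 from span(c,a), link(a,c)
round 2: derive span(c,g) via R1 from span(c,a), link(a,g)
round 2: derive span(g,i) via R1 from span(g,f), link(f,i)
round 2: derive span(g,j) via R1 from span(g,c), link(c,j)
round 2: derive span(i,j) via R1 from span(i,c), link(c,j)
round 3: derive span(c,e) via R1 from span(c,g), link(g,e)
round 3: derive span(c,j) via R1 from span(c,c), link(c,j)
round 3: derive span(g,e) via R1 from span(g,i), link(i,e)

span(b,e)  [via R1]
  span(b,h)  [via R0]
    knows(b,h)  [fact]
  link(h,e)  [fact]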